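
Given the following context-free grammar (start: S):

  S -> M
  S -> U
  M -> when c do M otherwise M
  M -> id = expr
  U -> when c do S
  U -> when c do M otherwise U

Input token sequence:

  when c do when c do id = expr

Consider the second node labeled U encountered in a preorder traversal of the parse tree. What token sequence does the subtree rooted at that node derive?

when c do id = expr

[S [U when c do [S [U when c do [S [M id = expr]]]]]]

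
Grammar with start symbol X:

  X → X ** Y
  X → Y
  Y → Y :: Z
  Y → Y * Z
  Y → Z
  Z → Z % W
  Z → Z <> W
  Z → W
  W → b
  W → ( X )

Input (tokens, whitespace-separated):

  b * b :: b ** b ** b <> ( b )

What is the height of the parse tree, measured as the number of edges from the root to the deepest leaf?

[X [X [X [Y [Y [Y [Z [W b]]] * [Z [W b]]] :: [Z [W b]]]] ** [Y [Z [W b]]]] ** [Y [Z [Z [W b]] <> [W ( [X [Y [Z [W b]]]] )]]]]

8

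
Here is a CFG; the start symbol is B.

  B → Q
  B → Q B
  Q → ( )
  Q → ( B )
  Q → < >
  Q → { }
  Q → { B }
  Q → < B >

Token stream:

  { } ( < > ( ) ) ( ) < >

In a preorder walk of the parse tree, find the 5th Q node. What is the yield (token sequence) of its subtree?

[B [Q { }] [B [Q ( [B [Q < >] [B [Q ( )]]] )] [B [Q ( )] [B [Q < >]]]]]

( )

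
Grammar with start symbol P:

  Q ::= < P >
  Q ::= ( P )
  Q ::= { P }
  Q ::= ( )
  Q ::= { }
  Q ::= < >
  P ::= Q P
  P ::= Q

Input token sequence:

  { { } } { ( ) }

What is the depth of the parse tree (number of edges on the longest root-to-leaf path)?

[P [Q { [P [Q { }]] }] [P [Q { [P [Q ( )]] }]]]

5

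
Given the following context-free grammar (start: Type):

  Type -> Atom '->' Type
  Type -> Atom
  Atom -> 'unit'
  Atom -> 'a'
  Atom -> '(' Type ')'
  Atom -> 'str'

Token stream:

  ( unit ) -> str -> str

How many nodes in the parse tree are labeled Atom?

4

[Type [Atom ( [Type [Atom unit]] )] -> [Type [Atom str] -> [Type [Atom str]]]]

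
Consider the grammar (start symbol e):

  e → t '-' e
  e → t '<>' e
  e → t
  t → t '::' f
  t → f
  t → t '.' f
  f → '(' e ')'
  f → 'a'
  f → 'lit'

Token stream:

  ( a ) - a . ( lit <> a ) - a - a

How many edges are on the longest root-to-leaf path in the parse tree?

8

[e [t [f ( [e [t [f a]]] )]] - [e [t [t [f a]] . [f ( [e [t [f lit]] <> [e [t [f a]]]] )]] - [e [t [f a]] - [e [t [f a]]]]]]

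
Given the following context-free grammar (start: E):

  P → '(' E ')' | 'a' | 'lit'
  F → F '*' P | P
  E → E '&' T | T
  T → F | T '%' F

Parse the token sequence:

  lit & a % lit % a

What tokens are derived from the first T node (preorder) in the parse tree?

[E [E [T [F [P lit]]]] & [T [T [T [F [P a]]] % [F [P lit]]] % [F [P a]]]]

lit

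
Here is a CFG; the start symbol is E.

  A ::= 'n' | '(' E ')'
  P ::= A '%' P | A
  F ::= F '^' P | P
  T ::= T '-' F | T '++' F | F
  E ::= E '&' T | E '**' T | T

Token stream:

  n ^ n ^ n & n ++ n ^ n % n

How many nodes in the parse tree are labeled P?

[E [E [T [F [F [F [P [A n]]] ^ [P [A n]]] ^ [P [A n]]]]] & [T [T [F [P [A n]]]] ++ [F [F [P [A n]]] ^ [P [A n] % [P [A n]]]]]]

7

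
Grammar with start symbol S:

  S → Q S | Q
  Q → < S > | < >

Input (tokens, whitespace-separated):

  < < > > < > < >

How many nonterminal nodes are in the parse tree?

8

[S [Q < [S [Q < >]] >] [S [Q < >] [S [Q < >]]]]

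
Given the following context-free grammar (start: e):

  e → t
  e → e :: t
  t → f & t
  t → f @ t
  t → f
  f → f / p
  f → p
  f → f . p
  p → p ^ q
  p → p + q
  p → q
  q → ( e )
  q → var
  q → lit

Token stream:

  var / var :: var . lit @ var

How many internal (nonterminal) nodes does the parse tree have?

[e [e [t [f [f [p [q var]]] / [p [q var]]]]] :: [t [f [f [p [q var]]] . [p [q lit]]] @ [t [f [p [q var]]]]]]

20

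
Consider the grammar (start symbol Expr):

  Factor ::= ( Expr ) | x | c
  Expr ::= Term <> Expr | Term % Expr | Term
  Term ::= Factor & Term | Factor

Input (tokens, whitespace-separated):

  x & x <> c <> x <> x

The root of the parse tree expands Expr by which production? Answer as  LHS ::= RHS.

Expr ::= Term <> Expr

[Expr [Term [Factor x] & [Term [Factor x]]] <> [Expr [Term [Factor c]] <> [Expr [Term [Factor x]] <> [Expr [Term [Factor x]]]]]]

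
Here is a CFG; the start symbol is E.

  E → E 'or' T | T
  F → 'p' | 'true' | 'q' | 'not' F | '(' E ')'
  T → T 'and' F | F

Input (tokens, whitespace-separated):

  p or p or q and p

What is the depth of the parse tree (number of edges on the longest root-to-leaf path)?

[E [E [E [T [F p]]] or [T [F p]]] or [T [T [F q]] and [F p]]]

5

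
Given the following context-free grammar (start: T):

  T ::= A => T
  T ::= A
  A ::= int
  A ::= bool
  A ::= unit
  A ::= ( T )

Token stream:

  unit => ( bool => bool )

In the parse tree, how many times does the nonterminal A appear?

4

[T [A unit] => [T [A ( [T [A bool] => [T [A bool]]] )]]]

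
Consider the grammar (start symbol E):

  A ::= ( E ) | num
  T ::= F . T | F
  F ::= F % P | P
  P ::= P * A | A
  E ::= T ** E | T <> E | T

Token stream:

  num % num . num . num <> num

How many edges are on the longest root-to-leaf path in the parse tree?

7

[E [T [F [F [P [A num]]] % [P [A num]]] . [T [F [P [A num]]] . [T [F [P [A num]]]]]] <> [E [T [F [P [A num]]]]]]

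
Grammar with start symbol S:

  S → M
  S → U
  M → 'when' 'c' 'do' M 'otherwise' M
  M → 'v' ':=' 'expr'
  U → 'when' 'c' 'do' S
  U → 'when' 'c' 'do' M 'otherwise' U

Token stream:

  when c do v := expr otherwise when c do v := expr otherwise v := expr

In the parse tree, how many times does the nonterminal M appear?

5

[S [M when c do [M v := expr] otherwise [M when c do [M v := expr] otherwise [M v := expr]]]]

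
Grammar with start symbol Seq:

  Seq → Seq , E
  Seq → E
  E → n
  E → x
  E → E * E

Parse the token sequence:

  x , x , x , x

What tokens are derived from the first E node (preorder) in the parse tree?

[Seq [Seq [Seq [Seq [E x]] , [E x]] , [E x]] , [E x]]

x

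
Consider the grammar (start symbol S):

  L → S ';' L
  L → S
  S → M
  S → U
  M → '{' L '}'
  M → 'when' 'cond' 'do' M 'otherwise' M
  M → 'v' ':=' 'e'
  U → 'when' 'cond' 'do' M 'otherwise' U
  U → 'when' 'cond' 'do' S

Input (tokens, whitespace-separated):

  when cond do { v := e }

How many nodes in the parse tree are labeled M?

2

[S [U when cond do [S [M { [L [S [M v := e]]] }]]]]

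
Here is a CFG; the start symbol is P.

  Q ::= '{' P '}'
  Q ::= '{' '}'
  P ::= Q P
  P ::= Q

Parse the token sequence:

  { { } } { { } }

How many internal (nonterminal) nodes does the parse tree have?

8

[P [Q { [P [Q { }]] }] [P [Q { [P [Q { }]] }]]]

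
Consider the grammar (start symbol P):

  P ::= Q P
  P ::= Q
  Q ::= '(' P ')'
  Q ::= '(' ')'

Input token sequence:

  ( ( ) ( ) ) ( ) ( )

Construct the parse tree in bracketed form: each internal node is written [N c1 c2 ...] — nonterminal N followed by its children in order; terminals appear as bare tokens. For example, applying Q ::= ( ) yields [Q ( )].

P
Q P
( P ) P
( Q P ) P
( ( ) P ) P
( ( ) Q ) P
( ( ) ( ) ) P
( ( ) ( ) ) Q P
( ( ) ( ) ) ( ) P
( ( ) ( ) ) ( ) Q
( ( ) ( ) ) ( ) ( )

[P [Q ( [P [Q ( )] [P [Q ( )]]] )] [P [Q ( )] [P [Q ( )]]]]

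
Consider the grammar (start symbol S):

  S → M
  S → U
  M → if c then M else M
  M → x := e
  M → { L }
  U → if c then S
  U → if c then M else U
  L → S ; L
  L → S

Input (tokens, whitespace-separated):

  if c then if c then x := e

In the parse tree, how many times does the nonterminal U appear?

[S [U if c then [S [U if c then [S [M x := e]]]]]]

2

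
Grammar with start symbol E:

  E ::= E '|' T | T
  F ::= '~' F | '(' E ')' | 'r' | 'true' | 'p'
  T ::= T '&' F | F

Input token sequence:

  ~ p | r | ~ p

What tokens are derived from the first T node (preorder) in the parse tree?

~ p

[E [E [E [T [F ~ [F p]]]] | [T [F r]]] | [T [F ~ [F p]]]]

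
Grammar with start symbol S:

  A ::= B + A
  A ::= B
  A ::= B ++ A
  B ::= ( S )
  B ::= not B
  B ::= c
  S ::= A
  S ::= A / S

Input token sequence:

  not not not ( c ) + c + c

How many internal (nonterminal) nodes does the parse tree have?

13

[S [A [B not [B not [B not [B ( [S [A [B c]]] )]]]] + [A [B c] + [A [B c]]]]]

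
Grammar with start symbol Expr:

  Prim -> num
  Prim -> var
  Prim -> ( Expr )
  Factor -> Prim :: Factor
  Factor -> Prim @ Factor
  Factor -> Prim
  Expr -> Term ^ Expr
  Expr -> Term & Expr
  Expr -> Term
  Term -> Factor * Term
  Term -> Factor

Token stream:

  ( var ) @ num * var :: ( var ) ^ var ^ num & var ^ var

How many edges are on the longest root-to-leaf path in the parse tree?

[Expr [Term [Factor [Prim ( [Expr [Term [Factor [Prim var]]]] )] @ [Factor [Prim num]]] * [Term [Factor [Prim var] :: [Factor [Prim ( [Expr [Term [Factor [Prim var]]]] )]]]]] ^ [Expr [Term [Factor [Prim var]]] ^ [Expr [Term [Factor [Prim num]]] & [Expr [Term [Factor [Prim var]]] ^ [Expr [Term [Factor [Prim var]]]]]]]]

10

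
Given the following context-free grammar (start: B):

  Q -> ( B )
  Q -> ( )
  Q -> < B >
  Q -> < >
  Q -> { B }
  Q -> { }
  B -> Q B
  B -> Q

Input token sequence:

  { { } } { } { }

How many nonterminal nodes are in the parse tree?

[B [Q { [B [Q { }]] }] [B [Q { }] [B [Q { }]]]]

8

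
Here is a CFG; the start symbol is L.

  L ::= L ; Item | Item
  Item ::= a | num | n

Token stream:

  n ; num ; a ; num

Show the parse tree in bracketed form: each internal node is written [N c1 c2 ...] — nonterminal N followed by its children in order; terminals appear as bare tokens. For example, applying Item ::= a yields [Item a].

L
L ; Item
L ; Item ; Item
L ; Item ; Item ; Item
Item ; Item ; Item ; Item
n ; Item ; Item ; Item
n ; num ; Item ; Item
n ; num ; a ; Item
n ; num ; a ; num

[L [L [L [L [Item n]] ; [Item num]] ; [Item a]] ; [Item num]]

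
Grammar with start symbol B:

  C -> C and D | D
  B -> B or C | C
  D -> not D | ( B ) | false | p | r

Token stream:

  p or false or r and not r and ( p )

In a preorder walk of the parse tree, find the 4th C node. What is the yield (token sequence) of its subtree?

r and not r

[B [B [B [C [D p]]] or [C [D false]]] or [C [C [C [D r]] and [D not [D r]]] and [D ( [B [C [D p]]] )]]]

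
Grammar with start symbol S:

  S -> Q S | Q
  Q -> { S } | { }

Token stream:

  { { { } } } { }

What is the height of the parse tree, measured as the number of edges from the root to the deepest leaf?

6

[S [Q { [S [Q { [S [Q { }]] }]] }] [S [Q { }]]]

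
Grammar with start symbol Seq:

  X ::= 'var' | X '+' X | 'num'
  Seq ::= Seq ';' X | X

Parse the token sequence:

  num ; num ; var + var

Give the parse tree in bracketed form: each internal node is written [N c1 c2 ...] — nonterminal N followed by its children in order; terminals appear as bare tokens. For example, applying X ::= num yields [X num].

Seq
Seq ; X
Seq ; X ; X
X ; X ; X
num ; X ; X
num ; num ; X
num ; num ; X + X
num ; num ; var + X
num ; num ; var + var

[Seq [Seq [Seq [X num]] ; [X num]] ; [X [X var] + [X var]]]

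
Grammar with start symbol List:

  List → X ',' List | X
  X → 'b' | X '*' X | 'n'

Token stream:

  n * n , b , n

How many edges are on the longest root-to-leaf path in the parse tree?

[List [X [X n] * [X n]] , [List [X b] , [List [X n]]]]

4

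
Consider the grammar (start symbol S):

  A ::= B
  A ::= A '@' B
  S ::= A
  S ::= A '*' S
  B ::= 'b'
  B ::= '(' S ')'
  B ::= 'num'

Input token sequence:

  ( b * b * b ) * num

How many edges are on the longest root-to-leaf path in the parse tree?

8

[S [A [B ( [S [A [B b]] * [S [A [B b]] * [S [A [B b]]]]] )]] * [S [A [B num]]]]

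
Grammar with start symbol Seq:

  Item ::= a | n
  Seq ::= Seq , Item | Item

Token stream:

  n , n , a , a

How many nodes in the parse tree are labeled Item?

[Seq [Seq [Seq [Seq [Item n]] , [Item n]] , [Item a]] , [Item a]]

4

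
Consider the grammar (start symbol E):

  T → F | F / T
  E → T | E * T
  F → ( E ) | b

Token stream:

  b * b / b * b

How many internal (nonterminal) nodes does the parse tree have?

[E [E [E [T [F b]]] * [T [F b] / [T [F b]]]] * [T [F b]]]

11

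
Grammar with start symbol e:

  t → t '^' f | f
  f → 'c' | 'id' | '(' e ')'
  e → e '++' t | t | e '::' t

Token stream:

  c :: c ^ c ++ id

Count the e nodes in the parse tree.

3

[e [e [e [t [f c]]] :: [t [t [f c]] ^ [f c]]] ++ [t [f id]]]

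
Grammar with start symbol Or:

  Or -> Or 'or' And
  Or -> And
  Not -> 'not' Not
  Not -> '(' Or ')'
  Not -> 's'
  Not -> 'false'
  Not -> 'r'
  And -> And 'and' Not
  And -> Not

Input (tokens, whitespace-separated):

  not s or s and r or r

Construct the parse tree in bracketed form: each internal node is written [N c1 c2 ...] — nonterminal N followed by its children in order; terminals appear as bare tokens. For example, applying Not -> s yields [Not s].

Or
Or or And
Or or And or And
And or And or And
Not or And or And
not Not or And or And
not s or And or And
not s or And and Not or And
not s or Not and Not or And
not s or s and Not or And
not s or s and r or And
not s or s and r or Not
not s or s and r or r

[Or [Or [Or [And [Not not [Not s]]]] or [And [And [Not s]] and [Not r]]] or [And [Not r]]]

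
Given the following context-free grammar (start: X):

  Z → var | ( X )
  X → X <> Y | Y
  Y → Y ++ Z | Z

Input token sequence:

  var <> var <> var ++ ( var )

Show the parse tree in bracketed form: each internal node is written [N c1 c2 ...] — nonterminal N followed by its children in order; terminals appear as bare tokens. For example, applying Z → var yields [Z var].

[X [X [X [Y [Z var]]] <> [Y [Z var]]] <> [Y [Y [Z var]] ++ [Z ( [X [Y [Z var]]] )]]]

X
X <> Y
X <> Y <> Y
Y <> Y <> Y
Z <> Y <> Y
var <> Y <> Y
var <> Z <> Y
var <> var <> Y
var <> var <> Y ++ Z
var <> var <> Z ++ Z
var <> var <> var ++ Z
var <> var <> var ++ ( X )
var <> var <> var ++ ( Y )
var <> var <> var ++ ( Z )
var <> var <> var ++ ( var )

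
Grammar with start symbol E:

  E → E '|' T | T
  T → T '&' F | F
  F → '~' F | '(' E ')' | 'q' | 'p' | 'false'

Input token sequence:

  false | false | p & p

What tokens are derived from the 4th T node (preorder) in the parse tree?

[E [E [E [T [F false]]] | [T [F false]]] | [T [T [F p]] & [F p]]]

p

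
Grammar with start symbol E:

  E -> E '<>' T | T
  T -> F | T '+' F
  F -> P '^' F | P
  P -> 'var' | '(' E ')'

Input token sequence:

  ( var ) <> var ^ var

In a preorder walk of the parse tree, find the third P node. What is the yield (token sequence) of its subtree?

var

[E [E [T [F [P ( [E [T [F [P var]]]] )]]]] <> [T [F [P var] ^ [F [P var]]]]]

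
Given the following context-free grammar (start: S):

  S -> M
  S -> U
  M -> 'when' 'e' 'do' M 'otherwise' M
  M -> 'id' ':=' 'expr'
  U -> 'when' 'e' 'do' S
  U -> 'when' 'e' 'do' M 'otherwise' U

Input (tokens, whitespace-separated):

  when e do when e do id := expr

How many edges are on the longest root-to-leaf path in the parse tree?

[S [U when e do [S [U when e do [S [M id := expr]]]]]]

6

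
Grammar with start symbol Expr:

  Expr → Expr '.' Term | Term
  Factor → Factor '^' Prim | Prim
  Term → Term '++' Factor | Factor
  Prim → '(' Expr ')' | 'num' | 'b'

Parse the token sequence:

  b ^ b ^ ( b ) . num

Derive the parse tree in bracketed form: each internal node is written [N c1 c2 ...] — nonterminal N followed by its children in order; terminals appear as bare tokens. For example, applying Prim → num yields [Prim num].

Expr
Expr . Term
Term . Term
Factor . Term
Factor ^ Prim . Term
Factor ^ Prim ^ Prim . Term
Prim ^ Prim ^ Prim . Term
b ^ Prim ^ Prim . Term
b ^ b ^ Prim . Term
b ^ b ^ ( Expr ) . Term
b ^ b ^ ( Term ) . Term
b ^ b ^ ( Factor ) . Term
b ^ b ^ ( Prim ) . Term
b ^ b ^ ( b ) . Term
b ^ b ^ ( b ) . Factor
b ^ b ^ ( b ) . Prim
b ^ b ^ ( b ) . num

[Expr [Expr [Term [Factor [Factor [Factor [Prim b]] ^ [Prim b]] ^ [Prim ( [Expr [Term [Factor [Prim b]]]] )]]]] . [Term [Factor [Prim num]]]]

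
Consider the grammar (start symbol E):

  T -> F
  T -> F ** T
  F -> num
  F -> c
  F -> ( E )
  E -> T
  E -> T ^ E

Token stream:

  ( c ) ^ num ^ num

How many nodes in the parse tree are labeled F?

4

[E [T [F ( [E [T [F c]]] )]] ^ [E [T [F num]] ^ [E [T [F num]]]]]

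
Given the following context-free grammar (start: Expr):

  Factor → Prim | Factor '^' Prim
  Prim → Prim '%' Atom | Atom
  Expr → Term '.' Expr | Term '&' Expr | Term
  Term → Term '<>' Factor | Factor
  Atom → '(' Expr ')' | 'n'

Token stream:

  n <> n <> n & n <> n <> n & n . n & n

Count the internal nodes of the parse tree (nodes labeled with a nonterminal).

41

[Expr [Term [Term [Term [Factor [Prim [Atom n]]]] <> [Factor [Prim [Atom n]]]] <> [Factor [Prim [Atom n]]]] & [Expr [Term [Term [Term [Factor [Prim [Atom n]]]] <> [Factor [Prim [Atom n]]]] <> [Factor [Prim [Atom n]]]] & [Expr [Term [Factor [Prim [Atom n]]]] . [Expr [Term [Factor [Prim [Atom n]]]] & [Expr [Term [Factor [Prim [Atom n]]]]]]]]]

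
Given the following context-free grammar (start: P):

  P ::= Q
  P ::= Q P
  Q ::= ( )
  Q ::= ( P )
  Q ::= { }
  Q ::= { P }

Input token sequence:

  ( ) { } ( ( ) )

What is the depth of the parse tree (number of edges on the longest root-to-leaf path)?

6

[P [Q ( )] [P [Q { }] [P [Q ( [P [Q ( )]] )]]]]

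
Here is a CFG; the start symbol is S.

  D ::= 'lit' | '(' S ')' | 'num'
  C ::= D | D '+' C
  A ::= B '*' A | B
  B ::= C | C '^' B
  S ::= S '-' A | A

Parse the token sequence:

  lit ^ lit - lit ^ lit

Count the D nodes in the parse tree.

4

[S [S [A [B [C [D lit]] ^ [B [C [D lit]]]]]] - [A [B [C [D lit]] ^ [B [C [D lit]]]]]]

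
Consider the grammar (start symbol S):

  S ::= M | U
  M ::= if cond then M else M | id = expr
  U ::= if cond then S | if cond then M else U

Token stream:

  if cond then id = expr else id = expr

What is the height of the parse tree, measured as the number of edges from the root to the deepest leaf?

3

[S [M if cond then [M id = expr] else [M id = expr]]]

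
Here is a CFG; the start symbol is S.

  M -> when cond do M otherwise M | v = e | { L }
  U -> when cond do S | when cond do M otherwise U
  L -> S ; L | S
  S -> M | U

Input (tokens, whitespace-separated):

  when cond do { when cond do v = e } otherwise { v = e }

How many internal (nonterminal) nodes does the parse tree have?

12

[S [M when cond do [M { [L [S [U when cond do [S [M v = e]]]]] }] otherwise [M { [L [S [M v = e]]] }]]]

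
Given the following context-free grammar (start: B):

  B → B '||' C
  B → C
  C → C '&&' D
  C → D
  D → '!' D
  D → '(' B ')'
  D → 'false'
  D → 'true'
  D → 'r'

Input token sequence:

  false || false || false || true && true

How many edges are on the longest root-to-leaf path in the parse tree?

6

[B [B [B [B [C [D false]]] || [C [D false]]] || [C [D false]]] || [C [C [D true]] && [D true]]]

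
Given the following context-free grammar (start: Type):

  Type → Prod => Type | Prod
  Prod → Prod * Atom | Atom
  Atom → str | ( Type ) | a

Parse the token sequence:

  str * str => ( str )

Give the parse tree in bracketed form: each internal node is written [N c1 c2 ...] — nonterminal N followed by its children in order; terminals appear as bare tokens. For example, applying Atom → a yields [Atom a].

[Type [Prod [Prod [Atom str]] * [Atom str]] => [Type [Prod [Atom ( [Type [Prod [Atom str]]] )]]]]

Type
Prod => Type
Prod * Atom => Type
Atom * Atom => Type
str * Atom => Type
str * str => Type
str * str => Prod
str * str => Atom
str * str => ( Type )
str * str => ( Prod )
str * str => ( Atom )
str * str => ( str )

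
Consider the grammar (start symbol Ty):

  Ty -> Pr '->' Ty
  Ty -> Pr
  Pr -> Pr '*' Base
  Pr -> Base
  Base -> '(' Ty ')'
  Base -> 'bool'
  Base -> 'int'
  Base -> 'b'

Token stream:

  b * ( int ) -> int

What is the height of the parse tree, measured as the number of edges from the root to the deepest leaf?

6

[Ty [Pr [Pr [Base b]] * [Base ( [Ty [Pr [Base int]]] )]] -> [Ty [Pr [Base int]]]]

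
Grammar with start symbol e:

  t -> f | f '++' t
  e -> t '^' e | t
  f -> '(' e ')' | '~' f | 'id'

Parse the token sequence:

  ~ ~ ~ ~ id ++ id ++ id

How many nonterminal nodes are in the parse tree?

11

[e [t [f ~ [f ~ [f ~ [f ~ [f id]]]]] ++ [t [f id] ++ [t [f id]]]]]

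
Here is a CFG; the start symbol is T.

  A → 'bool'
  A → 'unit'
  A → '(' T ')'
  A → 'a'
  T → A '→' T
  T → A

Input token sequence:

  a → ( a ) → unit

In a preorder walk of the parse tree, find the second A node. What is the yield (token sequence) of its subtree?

[T [A a] → [T [A ( [T [A a]] )] → [T [A unit]]]]

( a )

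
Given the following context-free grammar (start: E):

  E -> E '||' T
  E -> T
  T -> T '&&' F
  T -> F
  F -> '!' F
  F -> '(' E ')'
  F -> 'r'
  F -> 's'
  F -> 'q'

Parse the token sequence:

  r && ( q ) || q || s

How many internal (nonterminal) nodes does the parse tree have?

14

[E [E [E [T [T [F r]] && [F ( [E [T [F q]]] )]]] || [T [F q]]] || [T [F s]]]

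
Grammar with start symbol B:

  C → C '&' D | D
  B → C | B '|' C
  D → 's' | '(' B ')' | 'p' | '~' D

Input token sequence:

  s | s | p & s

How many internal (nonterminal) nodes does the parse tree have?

11

[B [B [B [C [D s]]] | [C [D s]]] | [C [C [D p]] & [D s]]]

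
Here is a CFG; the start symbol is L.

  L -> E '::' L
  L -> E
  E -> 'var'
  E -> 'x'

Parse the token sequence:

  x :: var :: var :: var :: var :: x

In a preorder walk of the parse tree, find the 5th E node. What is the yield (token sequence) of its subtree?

[L [E x] :: [L [E var] :: [L [E var] :: [L [E var] :: [L [E var] :: [L [E x]]]]]]]

var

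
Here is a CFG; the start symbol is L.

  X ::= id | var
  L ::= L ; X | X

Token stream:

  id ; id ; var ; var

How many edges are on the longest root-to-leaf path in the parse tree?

[L [L [L [L [X id]] ; [X id]] ; [X var]] ; [X var]]

5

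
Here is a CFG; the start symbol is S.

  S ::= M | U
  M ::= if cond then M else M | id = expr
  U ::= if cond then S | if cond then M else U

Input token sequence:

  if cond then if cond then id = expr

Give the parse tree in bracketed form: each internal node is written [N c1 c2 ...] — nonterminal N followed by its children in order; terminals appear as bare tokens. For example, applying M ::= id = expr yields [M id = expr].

S
U
if cond then S
if cond then U
if cond then if cond then S
if cond then if cond then M
if cond then if cond then id = expr

[S [U if cond then [S [U if cond then [S [M id = expr]]]]]]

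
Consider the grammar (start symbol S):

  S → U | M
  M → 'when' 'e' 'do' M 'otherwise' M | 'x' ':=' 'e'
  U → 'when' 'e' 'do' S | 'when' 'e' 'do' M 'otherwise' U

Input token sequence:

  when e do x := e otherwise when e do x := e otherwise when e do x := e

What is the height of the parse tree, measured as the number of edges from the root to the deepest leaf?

[S [U when e do [M x := e] otherwise [U when e do [M x := e] otherwise [U when e do [S [M x := e]]]]]]

6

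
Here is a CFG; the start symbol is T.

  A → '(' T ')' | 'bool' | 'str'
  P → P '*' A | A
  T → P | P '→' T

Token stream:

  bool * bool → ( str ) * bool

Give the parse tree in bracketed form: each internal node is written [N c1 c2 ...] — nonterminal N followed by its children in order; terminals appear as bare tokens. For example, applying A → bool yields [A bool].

T
P → T
P * A → T
A * A → T
bool * A → T
bool * bool → T
bool * bool → P
bool * bool → P * A
bool * bool → A * A
bool * bool → ( T ) * A
bool * bool → ( P ) * A
bool * bool → ( A ) * A
bool * bool → ( str ) * A
bool * bool → ( str ) * bool

[T [P [P [A bool]] * [A bool]] → [T [P [P [A ( [T [P [A str]]] )]] * [A bool]]]]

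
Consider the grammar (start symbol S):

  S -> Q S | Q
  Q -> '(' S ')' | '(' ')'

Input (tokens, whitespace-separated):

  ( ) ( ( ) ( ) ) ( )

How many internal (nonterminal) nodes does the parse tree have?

[S [Q ( )] [S [Q ( [S [Q ( )] [S [Q ( )]]] )] [S [Q ( )]]]]

10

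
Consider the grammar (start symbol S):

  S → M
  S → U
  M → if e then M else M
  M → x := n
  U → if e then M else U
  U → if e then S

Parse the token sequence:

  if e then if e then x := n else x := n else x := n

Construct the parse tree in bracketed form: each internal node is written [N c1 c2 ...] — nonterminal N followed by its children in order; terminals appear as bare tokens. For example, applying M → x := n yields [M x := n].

[S [M if e then [M if e then [M x := n] else [M x := n]] else [M x := n]]]

S
M
if e then M else M
if e then if e then M else M else M
if e then if e then x := n else M else M
if e then if e then x := n else x := n else M
if e then if e then x := n else x := n else x := n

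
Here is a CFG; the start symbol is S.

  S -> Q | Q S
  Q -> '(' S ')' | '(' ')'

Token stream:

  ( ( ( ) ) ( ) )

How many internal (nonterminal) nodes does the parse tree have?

[S [Q ( [S [Q ( [S [Q ( )]] )] [S [Q ( )]]] )]]

8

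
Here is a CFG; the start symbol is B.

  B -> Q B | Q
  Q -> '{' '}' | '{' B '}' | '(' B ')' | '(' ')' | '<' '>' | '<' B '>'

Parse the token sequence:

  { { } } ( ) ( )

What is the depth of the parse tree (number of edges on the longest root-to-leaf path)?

4

[B [Q { [B [Q { }]] }] [B [Q ( )] [B [Q ( )]]]]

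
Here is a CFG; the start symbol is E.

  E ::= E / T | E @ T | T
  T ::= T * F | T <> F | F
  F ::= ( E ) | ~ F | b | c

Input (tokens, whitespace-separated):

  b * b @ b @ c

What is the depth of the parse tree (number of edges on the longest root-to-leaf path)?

6

[E [E [E [T [T [F b]] * [F b]]] @ [T [F b]]] @ [T [F c]]]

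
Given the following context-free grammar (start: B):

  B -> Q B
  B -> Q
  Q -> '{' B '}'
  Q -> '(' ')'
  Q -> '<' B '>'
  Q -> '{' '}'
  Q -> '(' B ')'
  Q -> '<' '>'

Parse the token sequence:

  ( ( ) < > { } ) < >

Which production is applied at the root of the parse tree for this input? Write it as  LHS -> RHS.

B -> Q B

[B [Q ( [B [Q ( )] [B [Q < >] [B [Q { }]]]] )] [B [Q < >]]]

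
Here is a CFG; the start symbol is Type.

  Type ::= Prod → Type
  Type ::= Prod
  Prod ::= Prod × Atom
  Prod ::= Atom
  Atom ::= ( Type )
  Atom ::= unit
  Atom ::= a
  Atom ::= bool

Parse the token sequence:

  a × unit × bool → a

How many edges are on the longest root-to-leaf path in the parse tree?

5

[Type [Prod [Prod [Prod [Atom a]] × [Atom unit]] × [Atom bool]] → [Type [Prod [Atom a]]]]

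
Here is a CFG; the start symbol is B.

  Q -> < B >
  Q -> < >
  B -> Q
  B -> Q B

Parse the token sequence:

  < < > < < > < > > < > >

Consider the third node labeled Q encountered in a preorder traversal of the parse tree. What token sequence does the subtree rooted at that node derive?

< < > < > >

[B [Q < [B [Q < >] [B [Q < [B [Q < >] [B [Q < >]]] >] [B [Q < >]]]] >]]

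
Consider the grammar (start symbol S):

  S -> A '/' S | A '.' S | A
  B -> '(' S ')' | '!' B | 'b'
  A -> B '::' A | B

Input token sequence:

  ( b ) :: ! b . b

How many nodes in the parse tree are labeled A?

[S [A [B ( [S [A [B b]]] )] :: [A [B ! [B b]]]] . [S [A [B b]]]]

4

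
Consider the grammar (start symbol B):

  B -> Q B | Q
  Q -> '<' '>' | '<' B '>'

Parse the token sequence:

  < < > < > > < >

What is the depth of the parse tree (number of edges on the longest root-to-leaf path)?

[B [Q < [B [Q < >] [B [Q < >]]] >] [B [Q < >]]]

5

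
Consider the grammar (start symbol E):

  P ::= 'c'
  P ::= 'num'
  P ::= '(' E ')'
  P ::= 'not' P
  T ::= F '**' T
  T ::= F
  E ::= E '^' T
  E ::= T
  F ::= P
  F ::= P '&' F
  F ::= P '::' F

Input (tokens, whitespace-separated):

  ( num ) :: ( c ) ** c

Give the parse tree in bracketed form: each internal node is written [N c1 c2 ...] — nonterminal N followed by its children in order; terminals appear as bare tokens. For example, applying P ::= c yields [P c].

[E [T [F [P ( [E [T [F [P num]]]] )] :: [F [P ( [E [T [F [P c]]]] )]]] ** [T [F [P c]]]]]

E
T
F ** T
P :: F ** T
( E ) :: F ** T
( T ) :: F ** T
( F ) :: F ** T
( P ) :: F ** T
( num ) :: F ** T
( num ) :: P ** T
( num ) :: ( E ) ** T
( num ) :: ( T ) ** T
( num ) :: ( F ) ** T
( num ) :: ( P ) ** T
( num ) :: ( c ) ** T
( num ) :: ( c ) ** F
( num ) :: ( c ) ** P
( num ) :: ( c ) ** c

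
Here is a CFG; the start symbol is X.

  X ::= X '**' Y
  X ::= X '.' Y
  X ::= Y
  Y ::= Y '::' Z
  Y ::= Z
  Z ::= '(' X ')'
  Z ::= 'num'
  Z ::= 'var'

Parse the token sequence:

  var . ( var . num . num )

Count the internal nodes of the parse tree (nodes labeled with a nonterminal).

15

[X [X [Y [Z var]]] . [Y [Z ( [X [X [X [Y [Z var]]] . [Y [Z num]]] . [Y [Z num]]] )]]]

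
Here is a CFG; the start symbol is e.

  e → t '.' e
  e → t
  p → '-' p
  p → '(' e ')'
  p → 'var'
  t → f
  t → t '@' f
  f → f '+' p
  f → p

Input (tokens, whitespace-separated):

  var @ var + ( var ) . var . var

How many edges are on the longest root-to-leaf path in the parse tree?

8

[e [t [t [f [p var]]] @ [f [f [p var]] + [p ( [e [t [f [p var]]]] )]]] . [e [t [f [p var]]] . [e [t [f [p var]]]]]]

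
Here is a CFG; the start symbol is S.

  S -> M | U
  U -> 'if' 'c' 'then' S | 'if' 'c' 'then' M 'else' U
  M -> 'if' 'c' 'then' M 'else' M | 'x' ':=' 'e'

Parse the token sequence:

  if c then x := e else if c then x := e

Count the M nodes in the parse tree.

2

[S [U if c then [M x := e] else [U if c then [S [M x := e]]]]]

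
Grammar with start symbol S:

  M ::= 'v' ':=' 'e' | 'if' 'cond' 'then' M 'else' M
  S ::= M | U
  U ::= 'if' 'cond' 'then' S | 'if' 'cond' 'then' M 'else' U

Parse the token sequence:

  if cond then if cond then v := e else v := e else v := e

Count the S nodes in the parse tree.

[S [M if cond then [M if cond then [M v := e] else [M v := e]] else [M v := e]]]

1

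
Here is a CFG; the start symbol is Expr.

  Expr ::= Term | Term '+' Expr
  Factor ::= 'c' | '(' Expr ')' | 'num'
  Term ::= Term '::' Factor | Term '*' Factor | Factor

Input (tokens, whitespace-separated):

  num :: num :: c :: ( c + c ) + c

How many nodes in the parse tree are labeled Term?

[Expr [Term [Term [Term [Term [Factor num]] :: [Factor num]] :: [Factor c]] :: [Factor ( [Expr [Term [Factor c]] + [Expr [Term [Factor c]]]] )]] + [Expr [Term [Factor c]]]]

7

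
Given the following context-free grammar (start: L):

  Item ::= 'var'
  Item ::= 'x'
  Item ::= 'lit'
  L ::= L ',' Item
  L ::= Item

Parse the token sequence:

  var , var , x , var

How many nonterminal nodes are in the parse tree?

8

[L [L [L [L [Item var]] , [Item var]] , [Item x]] , [Item var]]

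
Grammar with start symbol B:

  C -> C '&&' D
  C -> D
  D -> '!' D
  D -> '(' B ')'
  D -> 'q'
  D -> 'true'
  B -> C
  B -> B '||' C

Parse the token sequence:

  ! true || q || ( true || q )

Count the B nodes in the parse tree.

[B [B [B [C [D ! [D true]]]] || [C [D q]]] || [C [D ( [B [B [C [D true]]] || [C [D q]]] )]]]

5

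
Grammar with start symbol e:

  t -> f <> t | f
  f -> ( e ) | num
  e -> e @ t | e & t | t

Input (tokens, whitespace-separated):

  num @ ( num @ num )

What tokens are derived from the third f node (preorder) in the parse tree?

num

[e [e [t [f num]]] @ [t [f ( [e [e [t [f num]]] @ [t [f num]]] )]]]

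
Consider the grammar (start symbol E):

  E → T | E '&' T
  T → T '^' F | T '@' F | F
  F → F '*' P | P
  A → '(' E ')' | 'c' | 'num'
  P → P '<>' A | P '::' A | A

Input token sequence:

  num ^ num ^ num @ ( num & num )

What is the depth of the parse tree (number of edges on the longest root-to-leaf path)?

11

[E [T [T [T [T [F [P [A num]]]] ^ [F [P [A num]]]] ^ [F [P [A num]]]] @ [F [P [A ( [E [E [T [F [P [A num]]]]] & [T [F [P [A num]]]]] )]]]]]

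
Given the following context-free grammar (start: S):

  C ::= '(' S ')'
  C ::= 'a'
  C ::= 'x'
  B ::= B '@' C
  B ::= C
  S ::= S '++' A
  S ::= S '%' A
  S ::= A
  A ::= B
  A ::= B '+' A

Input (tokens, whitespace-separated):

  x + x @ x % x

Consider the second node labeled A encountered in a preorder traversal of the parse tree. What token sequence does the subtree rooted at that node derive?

[S [S [A [B [C x]] + [A [B [B [C x]] @ [C x]]]]] % [A [B [C x]]]]

x @ x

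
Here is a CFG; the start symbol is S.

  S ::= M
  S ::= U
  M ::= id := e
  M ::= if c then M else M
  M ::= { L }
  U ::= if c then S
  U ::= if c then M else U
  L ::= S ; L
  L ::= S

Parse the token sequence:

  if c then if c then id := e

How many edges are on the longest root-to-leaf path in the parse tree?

6

[S [U if c then [S [U if c then [S [M id := e]]]]]]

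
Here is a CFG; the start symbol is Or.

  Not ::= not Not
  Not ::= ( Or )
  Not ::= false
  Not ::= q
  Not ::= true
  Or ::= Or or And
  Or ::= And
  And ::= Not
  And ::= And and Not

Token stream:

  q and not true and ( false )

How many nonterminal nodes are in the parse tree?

11

[Or [And [And [And [Not q]] and [Not not [Not true]]] and [Not ( [Or [And [Not false]]] )]]]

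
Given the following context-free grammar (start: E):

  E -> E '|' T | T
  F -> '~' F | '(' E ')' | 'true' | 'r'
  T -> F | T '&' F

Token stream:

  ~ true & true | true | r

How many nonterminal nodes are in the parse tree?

[E [E [E [T [T [F ~ [F true]]] & [F true]]] | [T [F true]]] | [T [F r]]]

12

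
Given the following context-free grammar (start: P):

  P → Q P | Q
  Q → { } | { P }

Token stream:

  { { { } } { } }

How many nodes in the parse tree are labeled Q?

[P [Q { [P [Q { [P [Q { }]] }] [P [Q { }]]] }]]

4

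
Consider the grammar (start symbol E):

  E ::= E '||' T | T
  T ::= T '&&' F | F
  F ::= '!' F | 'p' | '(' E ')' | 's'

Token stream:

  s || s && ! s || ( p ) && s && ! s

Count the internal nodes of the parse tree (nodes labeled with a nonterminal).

[E [E [E [T [F s]]] || [T [T [F s]] && [F ! [F s]]]] || [T [T [T [F ( [E [T [F p]]] )]] && [F s]] && [F ! [F s]]]]

20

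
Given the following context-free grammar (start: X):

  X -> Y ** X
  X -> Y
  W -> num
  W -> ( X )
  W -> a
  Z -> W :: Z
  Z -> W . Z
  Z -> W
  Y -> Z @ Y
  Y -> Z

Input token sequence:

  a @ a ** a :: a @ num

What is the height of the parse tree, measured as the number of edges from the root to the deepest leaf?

6

[X [Y [Z [W a]] @ [Y [Z [W a]]]] ** [X [Y [Z [W a] :: [Z [W a]]] @ [Y [Z [W num]]]]]]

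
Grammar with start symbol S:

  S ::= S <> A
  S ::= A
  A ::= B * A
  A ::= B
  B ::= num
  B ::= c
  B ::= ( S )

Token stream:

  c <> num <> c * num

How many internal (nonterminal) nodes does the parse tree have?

11

[S [S [S [A [B c]]] <> [A [B num]]] <> [A [B c] * [A [B num]]]]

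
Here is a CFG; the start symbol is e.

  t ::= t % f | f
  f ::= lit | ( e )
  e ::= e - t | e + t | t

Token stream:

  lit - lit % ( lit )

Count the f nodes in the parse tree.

4

[e [e [t [f lit]]] - [t [t [f lit]] % [f ( [e [t [f lit]]] )]]]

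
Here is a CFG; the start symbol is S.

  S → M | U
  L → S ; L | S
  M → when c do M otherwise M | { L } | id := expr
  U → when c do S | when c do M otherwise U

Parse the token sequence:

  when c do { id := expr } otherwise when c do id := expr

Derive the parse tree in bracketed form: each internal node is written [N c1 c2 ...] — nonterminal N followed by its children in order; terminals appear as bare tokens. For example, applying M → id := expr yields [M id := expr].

[S [U when c do [M { [L [S [M id := expr]]] }] otherwise [U when c do [S [M id := expr]]]]]

S
U
when c do M otherwise U
when c do { L } otherwise U
when c do { S } otherwise U
when c do { M } otherwise U
when c do { id := expr } otherwise U
when c do { id := expr } otherwise when c do S
when c do { id := expr } otherwise when c do M
when c do { id := expr } otherwise when c do id := expr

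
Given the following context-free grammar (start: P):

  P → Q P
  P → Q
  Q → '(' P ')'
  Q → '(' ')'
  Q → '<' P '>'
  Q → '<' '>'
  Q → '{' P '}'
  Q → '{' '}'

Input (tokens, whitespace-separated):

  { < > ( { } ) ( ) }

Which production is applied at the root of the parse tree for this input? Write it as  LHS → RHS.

[P [Q { [P [Q < >] [P [Q ( [P [Q { }]] )] [P [Q ( )]]]] }]]

P → Q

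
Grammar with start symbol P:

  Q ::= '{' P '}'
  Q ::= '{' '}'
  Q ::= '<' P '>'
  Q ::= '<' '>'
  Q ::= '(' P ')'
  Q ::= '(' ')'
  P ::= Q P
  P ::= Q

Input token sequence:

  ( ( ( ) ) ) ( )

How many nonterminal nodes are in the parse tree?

8

[P [Q ( [P [Q ( [P [Q ( )]] )]] )] [P [Q ( )]]]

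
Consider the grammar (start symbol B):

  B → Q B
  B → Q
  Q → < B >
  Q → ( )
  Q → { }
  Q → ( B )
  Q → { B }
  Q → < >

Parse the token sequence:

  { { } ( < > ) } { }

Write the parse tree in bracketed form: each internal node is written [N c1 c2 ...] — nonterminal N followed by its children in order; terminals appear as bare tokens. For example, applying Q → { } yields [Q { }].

[B [Q { [B [Q { }] [B [Q ( [B [Q < >]] )]]] }] [B [Q { }]]]

B
Q B
{ B } B
{ Q B } B
{ { } B } B
{ { } Q } B
{ { } ( B ) } B
{ { } ( Q ) } B
{ { } ( < > ) } B
{ { } ( < > ) } Q
{ { } ( < > ) } { }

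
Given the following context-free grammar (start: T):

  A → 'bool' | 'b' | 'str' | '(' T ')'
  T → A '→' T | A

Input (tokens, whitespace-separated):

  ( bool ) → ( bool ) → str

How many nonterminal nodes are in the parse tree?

[T [A ( [T [A bool]] )] → [T [A ( [T [A bool]] )] → [T [A str]]]]

10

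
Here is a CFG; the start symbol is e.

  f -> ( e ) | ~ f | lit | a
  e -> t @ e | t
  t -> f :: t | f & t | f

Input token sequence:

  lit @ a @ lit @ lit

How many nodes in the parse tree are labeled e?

4

[e [t [f lit]] @ [e [t [f a]] @ [e [t [f lit]] @ [e [t [f lit]]]]]]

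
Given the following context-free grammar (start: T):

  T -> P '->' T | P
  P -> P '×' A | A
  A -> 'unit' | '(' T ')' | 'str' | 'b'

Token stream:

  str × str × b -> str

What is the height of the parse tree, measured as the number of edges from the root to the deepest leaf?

[T [P [P [P [A str]] × [A str]] × [A b]] -> [T [P [A str]]]]

5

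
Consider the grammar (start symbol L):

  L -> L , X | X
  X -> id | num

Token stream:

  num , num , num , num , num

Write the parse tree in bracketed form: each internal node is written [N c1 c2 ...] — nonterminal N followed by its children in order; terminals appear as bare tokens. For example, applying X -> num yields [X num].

[L [L [L [L [L [X num]] , [X num]] , [X num]] , [X num]] , [X num]]

L
L , X
L , X , X
L , X , X , X
L , X , X , X , X
X , X , X , X , X
num , X , X , X , X
num , num , X , X , X
num , num , num , X , X
num , num , num , num , X
num , num , num , num , num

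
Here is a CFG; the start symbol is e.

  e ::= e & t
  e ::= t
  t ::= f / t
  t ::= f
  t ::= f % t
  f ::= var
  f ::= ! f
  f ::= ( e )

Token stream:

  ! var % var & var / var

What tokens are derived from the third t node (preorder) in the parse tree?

var / var

[e [e [t [f ! [f var]] % [t [f var]]]] & [t [f var] / [t [f var]]]]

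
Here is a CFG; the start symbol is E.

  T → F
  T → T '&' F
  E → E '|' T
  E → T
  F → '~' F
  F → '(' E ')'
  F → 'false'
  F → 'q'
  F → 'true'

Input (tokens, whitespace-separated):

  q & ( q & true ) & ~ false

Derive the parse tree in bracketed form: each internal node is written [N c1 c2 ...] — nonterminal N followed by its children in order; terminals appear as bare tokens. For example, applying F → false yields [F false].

[E [T [T [T [F q]] & [F ( [E [T [T [F q]] & [F true]]] )]] & [F ~ [F false]]]]

E
T
T & F
T & F & F
F & F & F
q & F & F
q & ( E ) & F
q & ( T ) & F
q & ( T & F ) & F
q & ( F & F ) & F
q & ( q & F ) & F
q & ( q & true ) & F
q & ( q & true ) & ~ F
q & ( q & true ) & ~ false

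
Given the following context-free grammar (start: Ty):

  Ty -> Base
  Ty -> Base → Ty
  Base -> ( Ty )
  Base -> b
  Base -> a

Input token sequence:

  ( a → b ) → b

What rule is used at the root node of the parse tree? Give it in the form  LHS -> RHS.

[Ty [Base ( [Ty [Base a] → [Ty [Base b]]] )] → [Ty [Base b]]]

Ty -> Base → Ty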